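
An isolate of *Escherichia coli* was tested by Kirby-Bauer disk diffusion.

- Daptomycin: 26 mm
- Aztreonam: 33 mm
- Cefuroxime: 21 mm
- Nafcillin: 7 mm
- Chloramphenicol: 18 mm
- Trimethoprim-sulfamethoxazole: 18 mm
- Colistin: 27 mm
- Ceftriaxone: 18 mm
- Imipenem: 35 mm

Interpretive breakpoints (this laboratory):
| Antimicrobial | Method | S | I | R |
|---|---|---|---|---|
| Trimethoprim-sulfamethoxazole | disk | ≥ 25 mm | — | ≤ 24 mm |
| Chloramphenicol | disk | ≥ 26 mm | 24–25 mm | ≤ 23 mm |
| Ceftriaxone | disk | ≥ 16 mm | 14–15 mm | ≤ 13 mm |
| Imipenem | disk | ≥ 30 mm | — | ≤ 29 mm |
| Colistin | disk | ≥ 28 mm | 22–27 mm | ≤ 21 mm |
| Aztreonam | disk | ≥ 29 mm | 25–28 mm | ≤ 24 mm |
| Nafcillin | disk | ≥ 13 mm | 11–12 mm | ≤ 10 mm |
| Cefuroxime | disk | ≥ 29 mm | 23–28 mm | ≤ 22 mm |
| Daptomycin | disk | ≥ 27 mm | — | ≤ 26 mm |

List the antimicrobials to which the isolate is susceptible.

aztreonam, ceftriaxone, imipenem

Daptomycin: 26 mm is ≤ 26 mm → Resistant
Aztreonam (33 mm) ≥ 29 mm — susceptible
Cefuroxime: 21 mm is ≤ 22 mm — R
Nafcillin 7 mm: ≤ 10 mm → R
Chloramphenicol 18 mm: ≤ 23 mm — R
Trimethoprim-sulfamethoxazole (18 mm) ≤ 24 mm ⇒ resistant
Colistin (27 mm) in 22–27 mm → Intermediate
Ceftriaxone 18 mm: ≥ 16 mm → Susceptible
Imipenem (35 mm) ≥ 30 mm → susceptible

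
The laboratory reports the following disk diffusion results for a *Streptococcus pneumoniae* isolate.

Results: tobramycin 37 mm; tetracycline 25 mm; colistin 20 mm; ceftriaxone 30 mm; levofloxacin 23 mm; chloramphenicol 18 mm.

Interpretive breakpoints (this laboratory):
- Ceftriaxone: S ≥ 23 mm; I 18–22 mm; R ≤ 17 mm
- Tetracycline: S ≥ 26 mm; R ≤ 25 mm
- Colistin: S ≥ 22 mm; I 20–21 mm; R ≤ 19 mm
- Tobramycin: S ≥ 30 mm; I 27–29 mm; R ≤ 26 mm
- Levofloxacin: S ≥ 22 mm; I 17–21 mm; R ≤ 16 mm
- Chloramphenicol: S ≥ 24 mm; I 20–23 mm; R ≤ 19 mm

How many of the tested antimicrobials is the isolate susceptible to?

3

Tobramycin (37 mm) ≥ 30 mm → Susceptible
Tetracycline: 25 mm is ≤ 25 mm → R
Colistin (20 mm) in 20–21 mm ⇒ I
Ceftriaxone: 30 mm is ≥ 23 mm — S
Levofloxacin (23 mm) ≥ 22 mm → S
Chloramphenicol: 18 mm is ≤ 19 mm — resistant
Susceptible: 3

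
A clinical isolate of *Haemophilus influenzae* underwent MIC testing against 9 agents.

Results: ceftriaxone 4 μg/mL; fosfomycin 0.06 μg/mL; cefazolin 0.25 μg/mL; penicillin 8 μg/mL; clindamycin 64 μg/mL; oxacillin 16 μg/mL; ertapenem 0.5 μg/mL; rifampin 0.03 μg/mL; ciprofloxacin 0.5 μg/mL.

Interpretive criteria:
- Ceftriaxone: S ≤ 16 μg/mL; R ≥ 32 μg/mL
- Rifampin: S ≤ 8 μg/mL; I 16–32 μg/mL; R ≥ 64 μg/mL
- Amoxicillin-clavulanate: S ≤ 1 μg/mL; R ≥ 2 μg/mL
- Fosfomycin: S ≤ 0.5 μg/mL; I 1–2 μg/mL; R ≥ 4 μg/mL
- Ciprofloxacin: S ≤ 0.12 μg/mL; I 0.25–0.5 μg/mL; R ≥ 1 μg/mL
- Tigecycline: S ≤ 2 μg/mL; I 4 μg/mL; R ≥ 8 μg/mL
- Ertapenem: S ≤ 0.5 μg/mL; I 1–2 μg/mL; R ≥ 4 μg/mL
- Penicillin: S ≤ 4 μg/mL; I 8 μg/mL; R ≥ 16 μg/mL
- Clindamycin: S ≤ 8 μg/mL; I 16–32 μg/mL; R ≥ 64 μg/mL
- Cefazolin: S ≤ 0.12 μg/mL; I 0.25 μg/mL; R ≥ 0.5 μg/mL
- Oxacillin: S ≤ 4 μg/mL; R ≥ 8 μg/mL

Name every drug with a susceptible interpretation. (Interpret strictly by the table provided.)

ceftriaxone, fosfomycin, ertapenem, rifampin

Ceftriaxone: 4 μg/mL is ≤ 16 μg/mL ⇒ Susceptible
Fosfomycin (0.06 μg/mL) ≤ 0.5 μg/mL ⇒ Susceptible
Cefazolin: 0.25 μg/mL is = 0.25 μg/mL — intermediate
Penicillin: 8 μg/mL is = 8 μg/mL → I
Clindamycin (64 μg/mL) ≥ 64 μg/mL → Resistant
Oxacillin 16 μg/mL: ≥ 8 μg/mL ⇒ Resistant
Ertapenem: 0.5 μg/mL is ≤ 0.5 μg/mL — S
Rifampin 0.03 μg/mL: ≤ 8 μg/mL → Susceptible
Ciprofloxacin (0.5 μg/mL) in 0.25–0.5 μg/mL — Intermediate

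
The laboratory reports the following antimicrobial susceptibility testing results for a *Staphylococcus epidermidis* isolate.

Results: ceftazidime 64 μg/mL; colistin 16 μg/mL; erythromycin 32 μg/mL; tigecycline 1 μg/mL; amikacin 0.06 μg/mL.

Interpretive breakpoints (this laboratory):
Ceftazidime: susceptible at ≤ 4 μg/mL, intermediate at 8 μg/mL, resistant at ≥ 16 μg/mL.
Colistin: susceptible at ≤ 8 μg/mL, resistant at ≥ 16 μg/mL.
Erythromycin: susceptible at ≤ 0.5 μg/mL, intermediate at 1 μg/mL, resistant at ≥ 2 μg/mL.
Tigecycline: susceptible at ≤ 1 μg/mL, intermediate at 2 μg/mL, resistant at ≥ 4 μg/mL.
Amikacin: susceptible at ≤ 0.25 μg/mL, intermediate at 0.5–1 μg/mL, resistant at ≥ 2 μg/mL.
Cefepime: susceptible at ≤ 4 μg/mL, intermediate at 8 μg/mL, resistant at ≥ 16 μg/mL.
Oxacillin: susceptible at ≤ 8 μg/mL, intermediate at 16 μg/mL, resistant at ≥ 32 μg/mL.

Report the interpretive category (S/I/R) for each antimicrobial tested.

Ceftazidime: 64 μg/mL is ≥ 16 μg/mL ⇒ Resistant
Colistin: 16 μg/mL is ≥ 16 μg/mL — R
Erythromycin (32 μg/mL) ≥ 2 μg/mL — Resistant
Tigecycline: 1 μg/mL is ≤ 1 μg/mL → S
Amikacin (0.06 μg/mL) ≤ 0.25 μg/mL — Susceptible

R, R, R, S, S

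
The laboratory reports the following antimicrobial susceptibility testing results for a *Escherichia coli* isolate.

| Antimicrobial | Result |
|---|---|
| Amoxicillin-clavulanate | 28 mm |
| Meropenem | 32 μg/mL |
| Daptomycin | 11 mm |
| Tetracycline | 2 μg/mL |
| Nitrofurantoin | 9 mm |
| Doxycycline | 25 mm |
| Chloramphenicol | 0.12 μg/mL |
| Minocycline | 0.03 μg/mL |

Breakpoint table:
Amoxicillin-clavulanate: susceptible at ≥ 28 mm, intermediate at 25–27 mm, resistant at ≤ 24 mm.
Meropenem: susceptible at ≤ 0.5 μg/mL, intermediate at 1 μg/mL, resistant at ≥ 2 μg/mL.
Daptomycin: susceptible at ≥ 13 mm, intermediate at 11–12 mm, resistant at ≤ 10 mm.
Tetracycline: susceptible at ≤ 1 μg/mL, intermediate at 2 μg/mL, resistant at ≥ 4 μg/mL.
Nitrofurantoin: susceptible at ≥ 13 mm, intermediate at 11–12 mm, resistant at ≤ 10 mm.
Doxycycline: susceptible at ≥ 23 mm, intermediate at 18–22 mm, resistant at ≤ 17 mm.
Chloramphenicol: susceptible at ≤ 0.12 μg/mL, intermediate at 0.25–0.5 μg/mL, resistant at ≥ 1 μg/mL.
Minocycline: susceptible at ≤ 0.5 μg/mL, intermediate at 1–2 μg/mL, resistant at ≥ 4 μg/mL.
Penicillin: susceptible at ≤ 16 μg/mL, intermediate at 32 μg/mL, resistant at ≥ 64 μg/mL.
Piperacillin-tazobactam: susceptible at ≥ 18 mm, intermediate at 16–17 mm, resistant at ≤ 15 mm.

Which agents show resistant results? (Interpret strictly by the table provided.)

meropenem, nitrofurantoin

Amoxicillin-clavulanate (28 mm) ≥ 28 mm ⇒ Susceptible
Meropenem 32 μg/mL: ≥ 2 μg/mL → R
Daptomycin (11 mm) in 11–12 mm — Intermediate
Tetracycline: 2 μg/mL is = 2 μg/mL ⇒ I
Nitrofurantoin 9 mm: ≤ 10 mm → Resistant
Doxycycline 25 mm: ≥ 23 mm → Susceptible
Chloramphenicol 0.12 μg/mL: ≤ 0.12 μg/mL ⇒ susceptible
Minocycline (0.03 μg/mL) ≤ 0.5 μg/mL — susceptible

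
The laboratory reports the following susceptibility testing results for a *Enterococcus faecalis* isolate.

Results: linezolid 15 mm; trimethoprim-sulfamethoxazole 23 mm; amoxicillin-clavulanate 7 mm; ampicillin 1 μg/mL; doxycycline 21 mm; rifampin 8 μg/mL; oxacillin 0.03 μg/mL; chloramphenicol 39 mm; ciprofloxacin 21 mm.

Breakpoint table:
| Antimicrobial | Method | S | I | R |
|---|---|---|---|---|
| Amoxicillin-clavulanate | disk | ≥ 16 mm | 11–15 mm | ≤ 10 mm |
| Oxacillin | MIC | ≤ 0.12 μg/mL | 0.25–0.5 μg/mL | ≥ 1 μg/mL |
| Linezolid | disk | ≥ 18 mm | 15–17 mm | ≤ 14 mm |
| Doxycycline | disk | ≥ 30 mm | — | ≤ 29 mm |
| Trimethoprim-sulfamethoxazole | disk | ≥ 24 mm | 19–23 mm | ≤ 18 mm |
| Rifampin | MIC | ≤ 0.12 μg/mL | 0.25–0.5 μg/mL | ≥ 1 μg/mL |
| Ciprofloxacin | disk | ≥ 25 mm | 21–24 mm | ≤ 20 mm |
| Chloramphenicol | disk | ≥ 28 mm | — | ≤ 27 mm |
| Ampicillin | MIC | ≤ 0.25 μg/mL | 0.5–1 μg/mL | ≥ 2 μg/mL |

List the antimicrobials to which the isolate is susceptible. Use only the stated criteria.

Linezolid (15 mm) in 15–17 mm → Intermediate
Trimethoprim-sulfamethoxazole 23 mm: in 19–23 mm ⇒ intermediate
Amoxicillin-clavulanate 7 mm: ≤ 10 mm ⇒ R
Ampicillin 1 μg/mL: in 0.5–1 μg/mL ⇒ Intermediate
Doxycycline 21 mm: ≤ 29 mm → Resistant
Rifampin (8 μg/mL) ≥ 1 μg/mL → Resistant
Oxacillin 0.03 μg/mL: ≤ 0.12 μg/mL → Susceptible
Chloramphenicol (39 mm) ≥ 28 mm → susceptible
Ciprofloxacin: 21 mm is in 21–24 mm — intermediate

oxacillin, chloramphenicol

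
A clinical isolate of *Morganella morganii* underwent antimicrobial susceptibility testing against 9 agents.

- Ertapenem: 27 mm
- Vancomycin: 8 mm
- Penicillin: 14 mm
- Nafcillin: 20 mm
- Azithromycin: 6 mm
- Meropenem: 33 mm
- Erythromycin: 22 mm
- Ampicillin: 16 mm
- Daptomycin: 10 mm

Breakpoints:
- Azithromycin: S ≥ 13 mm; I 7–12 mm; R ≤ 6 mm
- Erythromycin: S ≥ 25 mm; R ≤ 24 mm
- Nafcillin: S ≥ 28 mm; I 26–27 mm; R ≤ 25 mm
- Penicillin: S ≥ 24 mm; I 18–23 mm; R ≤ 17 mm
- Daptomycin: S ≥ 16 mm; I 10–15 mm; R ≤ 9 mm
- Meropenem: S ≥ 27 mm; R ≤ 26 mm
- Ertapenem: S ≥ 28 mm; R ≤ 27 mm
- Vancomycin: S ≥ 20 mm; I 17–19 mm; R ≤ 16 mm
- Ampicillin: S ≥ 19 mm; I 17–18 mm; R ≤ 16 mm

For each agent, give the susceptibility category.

R, R, R, R, R, S, R, R, I

Ertapenem (27 mm) ≤ 27 mm ⇒ Resistant
Vancomycin (8 mm) ≤ 16 mm — R
Penicillin (14 mm) ≤ 17 mm — resistant
Nafcillin 20 mm: ≤ 25 mm → Resistant
Azithromycin 6 mm: ≤ 6 mm ⇒ R
Meropenem: 33 mm is ≥ 27 mm ⇒ S
Erythromycin (22 mm) ≤ 24 mm → resistant
Ampicillin 16 mm: ≤ 16 mm — resistant
Daptomycin (10 mm) in 10–15 mm ⇒ intermediate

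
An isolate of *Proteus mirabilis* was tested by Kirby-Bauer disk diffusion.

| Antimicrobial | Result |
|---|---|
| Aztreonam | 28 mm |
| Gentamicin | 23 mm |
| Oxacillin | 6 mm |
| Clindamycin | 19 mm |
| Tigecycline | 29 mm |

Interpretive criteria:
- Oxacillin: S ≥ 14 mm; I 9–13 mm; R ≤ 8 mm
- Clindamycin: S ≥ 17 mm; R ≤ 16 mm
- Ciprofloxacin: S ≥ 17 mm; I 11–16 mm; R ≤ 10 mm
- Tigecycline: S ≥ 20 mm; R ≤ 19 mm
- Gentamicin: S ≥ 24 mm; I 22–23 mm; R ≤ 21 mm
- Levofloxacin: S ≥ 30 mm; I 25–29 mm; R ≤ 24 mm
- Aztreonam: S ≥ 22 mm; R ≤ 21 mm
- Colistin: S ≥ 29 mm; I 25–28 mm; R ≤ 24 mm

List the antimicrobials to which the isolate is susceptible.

Aztreonam: 28 mm is ≥ 22 mm ⇒ S
Gentamicin 23 mm: in 22–23 mm → Intermediate
Oxacillin: 6 mm is ≤ 8 mm — R
Clindamycin: 19 mm is ≥ 17 mm → Susceptible
Tigecycline: 29 mm is ≥ 20 mm — susceptible

aztreonam, clindamycin, tigecycline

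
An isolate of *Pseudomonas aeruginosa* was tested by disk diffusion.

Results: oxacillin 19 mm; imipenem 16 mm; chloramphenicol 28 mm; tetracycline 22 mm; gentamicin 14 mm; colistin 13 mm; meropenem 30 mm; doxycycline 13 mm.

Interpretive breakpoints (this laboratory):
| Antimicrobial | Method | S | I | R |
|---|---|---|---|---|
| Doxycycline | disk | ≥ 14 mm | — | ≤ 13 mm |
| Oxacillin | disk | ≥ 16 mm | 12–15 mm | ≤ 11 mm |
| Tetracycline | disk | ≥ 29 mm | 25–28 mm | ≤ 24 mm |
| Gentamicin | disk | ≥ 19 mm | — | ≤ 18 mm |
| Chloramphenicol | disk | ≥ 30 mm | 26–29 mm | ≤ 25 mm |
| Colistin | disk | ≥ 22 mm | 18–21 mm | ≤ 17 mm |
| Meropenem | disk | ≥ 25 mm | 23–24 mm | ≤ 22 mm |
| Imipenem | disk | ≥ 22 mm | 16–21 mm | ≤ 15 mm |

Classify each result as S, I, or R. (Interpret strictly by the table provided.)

Oxacillin: 19 mm is ≥ 16 mm ⇒ Susceptible
Imipenem 16 mm: in 16–21 mm — I
Chloramphenicol 28 mm: in 26–29 mm — I
Tetracycline: 22 mm is ≤ 24 mm → resistant
Gentamicin: 14 mm is ≤ 18 mm ⇒ resistant
Colistin 13 mm: ≤ 17 mm → resistant
Meropenem: 30 mm is ≥ 25 mm — susceptible
Doxycycline: 13 mm is ≤ 13 mm — resistant

S, I, I, R, R, R, S, R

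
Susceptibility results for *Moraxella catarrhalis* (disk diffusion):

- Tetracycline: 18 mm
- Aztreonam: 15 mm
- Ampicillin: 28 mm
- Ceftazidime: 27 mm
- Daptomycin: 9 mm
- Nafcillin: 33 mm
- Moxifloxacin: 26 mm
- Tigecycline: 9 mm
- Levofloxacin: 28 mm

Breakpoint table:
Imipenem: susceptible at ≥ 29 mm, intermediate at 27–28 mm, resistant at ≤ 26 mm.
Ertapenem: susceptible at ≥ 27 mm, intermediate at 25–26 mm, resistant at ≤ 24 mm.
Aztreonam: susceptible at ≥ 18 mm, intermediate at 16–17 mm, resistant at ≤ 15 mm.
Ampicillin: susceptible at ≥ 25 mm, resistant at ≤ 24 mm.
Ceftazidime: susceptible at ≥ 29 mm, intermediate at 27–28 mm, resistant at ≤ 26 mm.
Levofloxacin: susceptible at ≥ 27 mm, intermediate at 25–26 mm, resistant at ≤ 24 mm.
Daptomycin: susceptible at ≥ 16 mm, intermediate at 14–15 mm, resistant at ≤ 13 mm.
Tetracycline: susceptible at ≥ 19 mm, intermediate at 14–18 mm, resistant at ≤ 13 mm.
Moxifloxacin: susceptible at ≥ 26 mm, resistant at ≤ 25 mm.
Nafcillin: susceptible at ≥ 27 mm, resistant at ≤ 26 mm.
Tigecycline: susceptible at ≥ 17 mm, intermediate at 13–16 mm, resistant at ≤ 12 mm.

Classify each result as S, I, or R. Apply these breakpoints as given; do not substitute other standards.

Tetracycline: 18 mm is in 14–18 mm ⇒ intermediate
Aztreonam 15 mm: ≤ 15 mm — resistant
Ampicillin (28 mm) ≥ 25 mm ⇒ Susceptible
Ceftazidime: 27 mm is in 27–28 mm → intermediate
Daptomycin: 9 mm is ≤ 13 mm → resistant
Nafcillin 33 mm: ≥ 27 mm ⇒ susceptible
Moxifloxacin: 26 mm is ≥ 26 mm — susceptible
Tigecycline 9 mm: ≤ 12 mm → resistant
Levofloxacin 28 mm: ≥ 27 mm — S

I, R, S, I, R, S, S, R, S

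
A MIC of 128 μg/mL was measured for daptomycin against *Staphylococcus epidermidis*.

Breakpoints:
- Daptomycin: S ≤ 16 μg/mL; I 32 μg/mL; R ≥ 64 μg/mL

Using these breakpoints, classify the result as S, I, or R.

Daptomycin: 128 μg/mL is ≥ 64 μg/mL — R

Resistant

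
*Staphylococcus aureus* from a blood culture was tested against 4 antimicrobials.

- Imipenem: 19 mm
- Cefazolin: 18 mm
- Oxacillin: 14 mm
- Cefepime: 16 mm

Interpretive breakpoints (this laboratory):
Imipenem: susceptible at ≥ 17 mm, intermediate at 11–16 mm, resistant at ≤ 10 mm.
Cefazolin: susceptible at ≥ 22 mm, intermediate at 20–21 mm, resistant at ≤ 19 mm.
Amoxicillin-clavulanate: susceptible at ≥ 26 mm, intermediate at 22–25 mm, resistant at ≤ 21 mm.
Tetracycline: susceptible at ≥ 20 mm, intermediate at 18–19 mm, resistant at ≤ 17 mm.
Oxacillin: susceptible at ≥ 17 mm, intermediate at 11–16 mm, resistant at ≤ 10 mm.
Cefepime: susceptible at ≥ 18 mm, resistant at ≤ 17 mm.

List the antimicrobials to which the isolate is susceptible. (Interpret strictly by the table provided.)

Imipenem 19 mm: ≥ 17 mm — susceptible
Cefazolin: 18 mm is ≤ 19 mm ⇒ R
Oxacillin (14 mm) in 11–16 mm — intermediate
Cefepime: 16 mm is ≤ 17 mm ⇒ R

imipenem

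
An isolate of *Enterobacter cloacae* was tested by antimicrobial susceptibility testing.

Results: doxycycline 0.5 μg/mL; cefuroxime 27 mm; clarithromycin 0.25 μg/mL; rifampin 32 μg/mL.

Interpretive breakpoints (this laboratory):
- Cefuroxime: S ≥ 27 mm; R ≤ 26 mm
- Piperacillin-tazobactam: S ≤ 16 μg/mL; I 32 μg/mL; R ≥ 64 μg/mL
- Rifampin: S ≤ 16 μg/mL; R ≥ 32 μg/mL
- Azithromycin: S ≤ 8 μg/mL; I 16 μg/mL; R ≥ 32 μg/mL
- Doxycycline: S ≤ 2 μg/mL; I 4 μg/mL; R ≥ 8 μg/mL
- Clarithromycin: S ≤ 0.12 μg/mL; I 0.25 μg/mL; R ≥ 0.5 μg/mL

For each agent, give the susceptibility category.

S, S, I, R

Doxycycline 0.5 μg/mL: ≤ 2 μg/mL ⇒ susceptible
Cefuroxime (27 mm) ≥ 27 mm — susceptible
Clarithromycin (0.25 μg/mL) = 0.25 μg/mL → Intermediate
Rifampin: 32 μg/mL is ≥ 32 μg/mL — resistant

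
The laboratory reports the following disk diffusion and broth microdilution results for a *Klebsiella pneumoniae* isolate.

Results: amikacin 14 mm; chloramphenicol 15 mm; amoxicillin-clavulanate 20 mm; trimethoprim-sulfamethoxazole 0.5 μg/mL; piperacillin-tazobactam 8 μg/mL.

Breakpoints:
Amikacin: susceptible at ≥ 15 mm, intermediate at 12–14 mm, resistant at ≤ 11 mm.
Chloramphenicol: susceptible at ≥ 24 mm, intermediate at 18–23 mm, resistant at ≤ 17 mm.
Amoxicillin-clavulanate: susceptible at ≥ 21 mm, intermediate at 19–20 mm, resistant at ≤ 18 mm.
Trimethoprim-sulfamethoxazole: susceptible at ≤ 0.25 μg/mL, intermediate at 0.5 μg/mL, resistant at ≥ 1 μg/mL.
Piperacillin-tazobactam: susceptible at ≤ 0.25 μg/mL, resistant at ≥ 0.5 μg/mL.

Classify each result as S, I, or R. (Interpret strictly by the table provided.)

Amikacin: 14 mm is in 12–14 mm — I
Chloramphenicol: 15 mm is ≤ 17 mm ⇒ Resistant
Amoxicillin-clavulanate: 20 mm is in 19–20 mm — I
Trimethoprim-sulfamethoxazole 0.5 μg/mL: = 0.5 μg/mL — Intermediate
Piperacillin-tazobactam (8 μg/mL) ≥ 0.5 μg/mL → resistant

I, R, I, I, R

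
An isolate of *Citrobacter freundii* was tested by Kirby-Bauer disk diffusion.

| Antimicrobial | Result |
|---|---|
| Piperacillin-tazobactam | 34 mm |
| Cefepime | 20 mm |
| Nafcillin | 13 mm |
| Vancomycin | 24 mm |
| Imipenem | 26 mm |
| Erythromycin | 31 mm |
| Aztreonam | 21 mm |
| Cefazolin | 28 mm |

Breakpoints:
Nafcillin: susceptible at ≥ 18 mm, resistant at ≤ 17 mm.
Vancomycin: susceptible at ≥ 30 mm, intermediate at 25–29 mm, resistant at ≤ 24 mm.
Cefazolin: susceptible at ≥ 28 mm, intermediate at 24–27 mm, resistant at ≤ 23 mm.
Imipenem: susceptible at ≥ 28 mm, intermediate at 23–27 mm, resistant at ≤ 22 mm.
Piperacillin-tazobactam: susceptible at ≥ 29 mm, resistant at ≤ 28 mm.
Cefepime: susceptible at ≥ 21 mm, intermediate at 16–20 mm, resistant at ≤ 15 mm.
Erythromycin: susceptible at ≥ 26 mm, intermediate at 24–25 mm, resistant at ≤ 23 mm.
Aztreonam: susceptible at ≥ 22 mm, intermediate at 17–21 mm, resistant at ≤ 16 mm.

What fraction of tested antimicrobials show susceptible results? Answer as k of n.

3 of 8

Piperacillin-tazobactam (34 mm) ≥ 29 mm ⇒ Susceptible
Cefepime: 20 mm is in 16–20 mm → Intermediate
Nafcillin: 13 mm is ≤ 17 mm ⇒ R
Vancomycin: 24 mm is ≤ 24 mm → Resistant
Imipenem 26 mm: in 23–27 mm ⇒ Intermediate
Erythromycin (31 mm) ≥ 26 mm → susceptible
Aztreonam 21 mm: in 17–21 mm → intermediate
Cefazolin (28 mm) ≥ 28 mm → S
Susceptible: 3/8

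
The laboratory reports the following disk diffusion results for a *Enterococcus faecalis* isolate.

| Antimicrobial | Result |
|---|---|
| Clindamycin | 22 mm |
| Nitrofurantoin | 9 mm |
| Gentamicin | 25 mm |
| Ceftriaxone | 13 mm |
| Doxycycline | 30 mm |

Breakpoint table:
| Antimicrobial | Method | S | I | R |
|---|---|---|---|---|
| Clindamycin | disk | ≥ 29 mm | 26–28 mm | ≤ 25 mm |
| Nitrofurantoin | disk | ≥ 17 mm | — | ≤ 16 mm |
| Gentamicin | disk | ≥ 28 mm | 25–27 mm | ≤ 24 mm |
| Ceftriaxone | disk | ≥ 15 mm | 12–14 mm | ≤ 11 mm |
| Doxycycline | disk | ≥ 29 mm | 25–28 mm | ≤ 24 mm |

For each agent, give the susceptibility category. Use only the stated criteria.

Clindamycin (22 mm) ≤ 25 mm ⇒ resistant
Nitrofurantoin (9 mm) ≤ 16 mm — R
Gentamicin 25 mm: in 25–27 mm — Intermediate
Ceftriaxone: 13 mm is in 12–14 mm → I
Doxycycline 30 mm: ≥ 29 mm — Susceptible

R, R, I, I, S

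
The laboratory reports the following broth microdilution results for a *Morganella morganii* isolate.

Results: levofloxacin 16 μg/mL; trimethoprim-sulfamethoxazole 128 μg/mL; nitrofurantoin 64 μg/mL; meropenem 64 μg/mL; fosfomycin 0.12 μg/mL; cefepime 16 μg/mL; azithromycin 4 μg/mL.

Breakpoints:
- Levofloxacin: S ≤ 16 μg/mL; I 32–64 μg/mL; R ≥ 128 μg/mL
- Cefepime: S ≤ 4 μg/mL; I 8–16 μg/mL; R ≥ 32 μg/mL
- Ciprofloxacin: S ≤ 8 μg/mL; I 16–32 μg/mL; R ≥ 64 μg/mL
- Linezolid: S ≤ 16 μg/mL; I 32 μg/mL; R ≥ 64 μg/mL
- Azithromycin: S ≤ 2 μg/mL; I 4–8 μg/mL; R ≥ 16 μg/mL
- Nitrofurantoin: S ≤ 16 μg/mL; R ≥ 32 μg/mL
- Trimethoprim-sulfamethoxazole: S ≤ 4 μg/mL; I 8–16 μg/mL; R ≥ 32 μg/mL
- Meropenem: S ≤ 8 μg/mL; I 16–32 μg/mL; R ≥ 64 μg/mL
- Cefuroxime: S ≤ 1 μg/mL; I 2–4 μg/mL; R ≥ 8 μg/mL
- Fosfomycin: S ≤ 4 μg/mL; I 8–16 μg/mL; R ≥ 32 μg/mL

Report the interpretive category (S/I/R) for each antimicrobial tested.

Levofloxacin: 16 μg/mL is ≤ 16 μg/mL ⇒ susceptible
Trimethoprim-sulfamethoxazole (128 μg/mL) ≥ 32 μg/mL → R
Nitrofurantoin (64 μg/mL) ≥ 32 μg/mL ⇒ R
Meropenem: 64 μg/mL is ≥ 64 μg/mL — Resistant
Fosfomycin (0.12 μg/mL) ≤ 4 μg/mL ⇒ Susceptible
Cefepime: 16 μg/mL is in 8–16 μg/mL ⇒ Intermediate
Azithromycin: 4 μg/mL is in 4–8 μg/mL ⇒ I

S, R, R, R, S, I, I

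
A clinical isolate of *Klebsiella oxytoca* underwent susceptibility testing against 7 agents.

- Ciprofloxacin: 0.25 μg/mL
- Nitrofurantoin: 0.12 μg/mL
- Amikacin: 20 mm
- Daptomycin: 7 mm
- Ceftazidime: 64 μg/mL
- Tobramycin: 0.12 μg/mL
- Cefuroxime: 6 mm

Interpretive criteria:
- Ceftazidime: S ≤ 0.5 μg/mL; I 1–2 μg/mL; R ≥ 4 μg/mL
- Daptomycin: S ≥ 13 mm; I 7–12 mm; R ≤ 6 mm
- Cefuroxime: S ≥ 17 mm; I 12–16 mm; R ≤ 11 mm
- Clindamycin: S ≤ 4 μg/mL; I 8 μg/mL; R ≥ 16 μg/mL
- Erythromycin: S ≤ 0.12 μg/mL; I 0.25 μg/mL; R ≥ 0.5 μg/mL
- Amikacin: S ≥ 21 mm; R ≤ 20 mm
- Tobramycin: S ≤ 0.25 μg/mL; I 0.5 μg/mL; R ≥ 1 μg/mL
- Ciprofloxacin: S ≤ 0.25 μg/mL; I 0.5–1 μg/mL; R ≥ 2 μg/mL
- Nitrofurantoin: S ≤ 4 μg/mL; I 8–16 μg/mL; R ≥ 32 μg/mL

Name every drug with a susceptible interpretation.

Ciprofloxacin (0.25 μg/mL) ≤ 0.25 μg/mL ⇒ Susceptible
Nitrofurantoin (0.12 μg/mL) ≤ 4 μg/mL → S
Amikacin: 20 mm is ≤ 20 mm — resistant
Daptomycin (7 mm) in 7–12 mm — intermediate
Ceftazidime: 64 μg/mL is ≥ 4 μg/mL — resistant
Tobramycin (0.12 μg/mL) ≤ 0.25 μg/mL — Susceptible
Cefuroxime 6 mm: ≤ 11 mm ⇒ R

ciprofloxacin, nitrofurantoin, tobramycin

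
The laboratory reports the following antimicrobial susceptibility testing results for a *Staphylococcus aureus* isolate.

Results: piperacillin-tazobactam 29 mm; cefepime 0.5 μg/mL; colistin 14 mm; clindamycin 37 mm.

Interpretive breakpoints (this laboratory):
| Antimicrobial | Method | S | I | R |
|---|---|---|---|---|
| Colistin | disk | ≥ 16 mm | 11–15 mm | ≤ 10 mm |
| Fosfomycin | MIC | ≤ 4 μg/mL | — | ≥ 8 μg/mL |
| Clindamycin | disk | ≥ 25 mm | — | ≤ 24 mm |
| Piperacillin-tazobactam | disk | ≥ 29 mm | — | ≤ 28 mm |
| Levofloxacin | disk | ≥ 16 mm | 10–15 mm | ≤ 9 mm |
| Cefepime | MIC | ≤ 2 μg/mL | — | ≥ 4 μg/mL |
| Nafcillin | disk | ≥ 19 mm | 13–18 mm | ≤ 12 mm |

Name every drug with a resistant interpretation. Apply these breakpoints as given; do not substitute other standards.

Piperacillin-tazobactam 29 mm: ≥ 29 mm → Susceptible
Cefepime: 0.5 μg/mL is ≤ 2 μg/mL ⇒ Susceptible
Colistin (14 mm) in 11–15 mm → intermediate
Clindamycin: 37 mm is ≥ 25 mm ⇒ susceptible

none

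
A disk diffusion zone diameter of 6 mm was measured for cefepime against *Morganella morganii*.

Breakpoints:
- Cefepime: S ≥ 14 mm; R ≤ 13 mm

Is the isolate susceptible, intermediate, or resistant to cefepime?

R

Cefepime (6 mm) ≤ 13 mm → resistant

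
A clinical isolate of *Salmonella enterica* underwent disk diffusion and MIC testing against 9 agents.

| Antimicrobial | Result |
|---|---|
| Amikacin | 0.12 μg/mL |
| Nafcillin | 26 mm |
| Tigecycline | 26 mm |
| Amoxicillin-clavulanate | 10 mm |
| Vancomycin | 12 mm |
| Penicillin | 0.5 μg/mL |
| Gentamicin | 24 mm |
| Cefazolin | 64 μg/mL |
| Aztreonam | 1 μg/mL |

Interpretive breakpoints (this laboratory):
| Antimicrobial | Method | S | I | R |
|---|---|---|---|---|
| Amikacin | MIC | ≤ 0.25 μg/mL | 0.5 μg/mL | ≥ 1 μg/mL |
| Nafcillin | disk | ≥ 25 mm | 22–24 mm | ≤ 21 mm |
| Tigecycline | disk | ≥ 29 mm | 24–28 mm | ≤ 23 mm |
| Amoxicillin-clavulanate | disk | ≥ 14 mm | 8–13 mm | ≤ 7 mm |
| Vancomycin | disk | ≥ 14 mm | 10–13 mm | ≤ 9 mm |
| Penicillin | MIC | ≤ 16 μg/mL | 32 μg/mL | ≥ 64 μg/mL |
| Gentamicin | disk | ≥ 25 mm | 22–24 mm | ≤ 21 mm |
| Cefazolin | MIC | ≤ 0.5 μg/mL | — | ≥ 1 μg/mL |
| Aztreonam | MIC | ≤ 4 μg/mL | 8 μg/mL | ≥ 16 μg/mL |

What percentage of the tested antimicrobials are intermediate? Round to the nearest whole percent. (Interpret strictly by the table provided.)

44%

Amikacin: 0.12 μg/mL is ≤ 0.25 μg/mL — S
Nafcillin (26 mm) ≥ 25 mm ⇒ susceptible
Tigecycline 26 mm: in 24–28 mm — intermediate
Amoxicillin-clavulanate (10 mm) in 8–13 mm ⇒ I
Vancomycin 12 mm: in 10–13 mm ⇒ I
Penicillin: 0.5 μg/mL is ≤ 16 μg/mL — Susceptible
Gentamicin (24 mm) in 22–24 mm → intermediate
Cefazolin: 64 μg/mL is ≥ 1 μg/mL → R
Aztreonam (1 μg/mL) ≤ 4 μg/mL — S
Intermediate: 4/9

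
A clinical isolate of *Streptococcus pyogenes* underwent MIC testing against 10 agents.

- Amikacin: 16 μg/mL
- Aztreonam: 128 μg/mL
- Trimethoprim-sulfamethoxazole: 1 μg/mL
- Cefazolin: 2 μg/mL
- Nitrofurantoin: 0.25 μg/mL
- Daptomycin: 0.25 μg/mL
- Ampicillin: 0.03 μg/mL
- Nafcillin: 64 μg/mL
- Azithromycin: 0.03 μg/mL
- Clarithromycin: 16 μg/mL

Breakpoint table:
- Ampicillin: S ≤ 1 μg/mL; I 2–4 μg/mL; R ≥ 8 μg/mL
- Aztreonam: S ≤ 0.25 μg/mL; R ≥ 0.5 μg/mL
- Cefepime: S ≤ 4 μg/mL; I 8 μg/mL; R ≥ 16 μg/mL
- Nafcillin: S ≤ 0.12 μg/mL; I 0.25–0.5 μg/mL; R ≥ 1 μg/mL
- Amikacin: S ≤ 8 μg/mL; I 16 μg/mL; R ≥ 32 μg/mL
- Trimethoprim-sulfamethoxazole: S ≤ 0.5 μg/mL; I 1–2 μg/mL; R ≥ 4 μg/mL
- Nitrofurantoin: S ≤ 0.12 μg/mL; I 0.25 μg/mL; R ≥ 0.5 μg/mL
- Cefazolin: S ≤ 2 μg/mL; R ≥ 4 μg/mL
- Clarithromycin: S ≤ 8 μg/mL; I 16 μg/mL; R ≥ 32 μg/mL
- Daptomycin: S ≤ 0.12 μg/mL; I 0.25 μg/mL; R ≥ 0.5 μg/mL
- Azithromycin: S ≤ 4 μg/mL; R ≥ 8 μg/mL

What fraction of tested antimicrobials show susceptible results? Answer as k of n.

3 of 10

Amikacin (16 μg/mL) = 16 μg/mL ⇒ Intermediate
Aztreonam: 128 μg/mL is ≥ 0.5 μg/mL — Resistant
Trimethoprim-sulfamethoxazole 1 μg/mL: in 1–2 μg/mL ⇒ Intermediate
Cefazolin 2 μg/mL: ≤ 2 μg/mL → Susceptible
Nitrofurantoin: 0.25 μg/mL is = 0.25 μg/mL → I
Daptomycin: 0.25 μg/mL is = 0.25 μg/mL → Intermediate
Ampicillin 0.03 μg/mL: ≤ 1 μg/mL ⇒ susceptible
Nafcillin (64 μg/mL) ≥ 1 μg/mL — Resistant
Azithromycin 0.03 μg/mL: ≤ 4 μg/mL → susceptible
Clarithromycin: 16 μg/mL is = 16 μg/mL → I
Susceptible: 3/10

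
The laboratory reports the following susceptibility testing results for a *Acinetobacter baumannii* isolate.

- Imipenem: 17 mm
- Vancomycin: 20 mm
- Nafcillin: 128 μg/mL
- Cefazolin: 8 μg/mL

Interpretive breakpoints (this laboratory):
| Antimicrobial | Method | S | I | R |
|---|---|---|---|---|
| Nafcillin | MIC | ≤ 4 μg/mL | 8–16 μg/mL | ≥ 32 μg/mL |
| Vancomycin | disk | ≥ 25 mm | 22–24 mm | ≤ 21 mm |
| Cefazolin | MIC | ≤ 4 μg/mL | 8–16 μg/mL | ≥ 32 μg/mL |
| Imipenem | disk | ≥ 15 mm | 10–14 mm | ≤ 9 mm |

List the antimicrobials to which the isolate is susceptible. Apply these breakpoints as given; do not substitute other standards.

Imipenem (17 mm) ≥ 15 mm ⇒ S
Vancomycin (20 mm) ≤ 21 mm ⇒ R
Nafcillin (128 μg/mL) ≥ 32 μg/mL → Resistant
Cefazolin (8 μg/mL) in 8–16 μg/mL → Intermediate

imipenem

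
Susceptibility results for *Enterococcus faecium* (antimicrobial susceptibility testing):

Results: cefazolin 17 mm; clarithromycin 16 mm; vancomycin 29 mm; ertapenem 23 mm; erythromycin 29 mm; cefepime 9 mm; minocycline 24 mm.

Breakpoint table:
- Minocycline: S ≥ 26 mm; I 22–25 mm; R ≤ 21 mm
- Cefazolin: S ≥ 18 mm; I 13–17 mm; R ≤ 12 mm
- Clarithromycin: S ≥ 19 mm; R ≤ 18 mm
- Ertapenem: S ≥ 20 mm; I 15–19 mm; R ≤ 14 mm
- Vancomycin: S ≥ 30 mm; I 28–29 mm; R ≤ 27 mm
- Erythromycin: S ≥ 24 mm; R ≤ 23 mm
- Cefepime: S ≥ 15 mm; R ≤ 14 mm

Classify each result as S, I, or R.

Cefazolin (17 mm) in 13–17 mm — I
Clarithromycin 16 mm: ≤ 18 mm ⇒ Resistant
Vancomycin (29 mm) in 28–29 mm — I
Ertapenem 23 mm: ≥ 20 mm → S
Erythromycin (29 mm) ≥ 24 mm ⇒ Susceptible
Cefepime 9 mm: ≤ 14 mm → Resistant
Minocycline (24 mm) in 22–25 mm — Intermediate

I, R, I, S, S, R, I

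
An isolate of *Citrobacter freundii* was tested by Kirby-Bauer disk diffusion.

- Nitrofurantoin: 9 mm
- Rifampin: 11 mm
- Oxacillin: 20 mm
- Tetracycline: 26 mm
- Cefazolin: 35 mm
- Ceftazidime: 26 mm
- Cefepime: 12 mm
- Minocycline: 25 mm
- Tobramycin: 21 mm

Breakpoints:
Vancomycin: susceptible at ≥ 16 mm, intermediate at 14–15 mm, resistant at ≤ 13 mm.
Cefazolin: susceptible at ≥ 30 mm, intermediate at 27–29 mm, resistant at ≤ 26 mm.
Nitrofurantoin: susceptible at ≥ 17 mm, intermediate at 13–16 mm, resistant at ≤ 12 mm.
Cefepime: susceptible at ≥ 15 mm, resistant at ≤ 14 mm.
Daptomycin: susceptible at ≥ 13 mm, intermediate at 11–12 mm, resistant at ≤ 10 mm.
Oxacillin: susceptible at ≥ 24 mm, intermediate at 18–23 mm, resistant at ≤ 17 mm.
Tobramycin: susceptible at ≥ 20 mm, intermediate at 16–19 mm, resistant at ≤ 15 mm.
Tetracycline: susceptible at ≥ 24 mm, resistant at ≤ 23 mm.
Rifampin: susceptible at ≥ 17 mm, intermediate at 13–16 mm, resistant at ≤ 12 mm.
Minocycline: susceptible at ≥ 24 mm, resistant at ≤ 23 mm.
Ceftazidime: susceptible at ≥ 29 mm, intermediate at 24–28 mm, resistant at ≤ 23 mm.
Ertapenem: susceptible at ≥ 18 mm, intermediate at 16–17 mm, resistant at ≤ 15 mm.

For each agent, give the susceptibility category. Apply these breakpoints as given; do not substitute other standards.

Nitrofurantoin 9 mm: ≤ 12 mm → resistant
Rifampin (11 mm) ≤ 12 mm → resistant
Oxacillin: 20 mm is in 18–23 mm ⇒ I
Tetracycline: 26 mm is ≥ 24 mm — S
Cefazolin: 35 mm is ≥ 30 mm — Susceptible
Ceftazidime: 26 mm is in 24–28 mm ⇒ Intermediate
Cefepime: 12 mm is ≤ 14 mm — Resistant
Minocycline: 25 mm is ≥ 24 mm → S
Tobramycin: 21 mm is ≥ 20 mm — susceptible

R, R, I, S, S, I, R, S, S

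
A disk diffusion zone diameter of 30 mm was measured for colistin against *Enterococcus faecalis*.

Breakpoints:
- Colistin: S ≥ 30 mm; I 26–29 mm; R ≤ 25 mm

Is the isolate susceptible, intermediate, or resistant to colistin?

S

Colistin: 30 mm is ≥ 30 mm ⇒ susceptible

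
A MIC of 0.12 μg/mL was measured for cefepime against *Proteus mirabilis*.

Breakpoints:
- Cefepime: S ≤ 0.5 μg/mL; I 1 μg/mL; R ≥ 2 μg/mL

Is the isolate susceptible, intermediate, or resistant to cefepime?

Cefepime 0.12 μg/mL: ≤ 0.5 μg/mL ⇒ Susceptible

S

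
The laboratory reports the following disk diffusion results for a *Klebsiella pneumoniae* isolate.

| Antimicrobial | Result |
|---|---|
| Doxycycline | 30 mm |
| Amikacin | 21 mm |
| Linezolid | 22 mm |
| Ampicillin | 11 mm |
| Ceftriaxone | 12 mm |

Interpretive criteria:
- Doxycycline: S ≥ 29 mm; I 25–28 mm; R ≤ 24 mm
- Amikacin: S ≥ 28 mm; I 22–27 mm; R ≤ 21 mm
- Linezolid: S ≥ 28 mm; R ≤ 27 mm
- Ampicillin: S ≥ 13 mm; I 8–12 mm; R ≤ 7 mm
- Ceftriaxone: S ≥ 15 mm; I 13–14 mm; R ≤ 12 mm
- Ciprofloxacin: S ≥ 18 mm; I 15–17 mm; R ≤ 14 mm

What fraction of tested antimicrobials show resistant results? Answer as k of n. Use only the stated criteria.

3 of 5

Doxycycline (30 mm) ≥ 29 mm ⇒ susceptible
Amikacin 21 mm: ≤ 21 mm — Resistant
Linezolid 22 mm: ≤ 27 mm → R
Ampicillin 11 mm: in 8–12 mm ⇒ I
Ceftriaxone: 12 mm is ≤ 12 mm ⇒ R
Resistant: 3/5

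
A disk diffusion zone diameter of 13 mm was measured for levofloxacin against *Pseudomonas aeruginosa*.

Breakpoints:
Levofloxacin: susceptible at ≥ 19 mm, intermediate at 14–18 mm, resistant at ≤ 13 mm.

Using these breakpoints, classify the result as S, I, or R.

Levofloxacin 13 mm: ≤ 13 mm → Resistant

R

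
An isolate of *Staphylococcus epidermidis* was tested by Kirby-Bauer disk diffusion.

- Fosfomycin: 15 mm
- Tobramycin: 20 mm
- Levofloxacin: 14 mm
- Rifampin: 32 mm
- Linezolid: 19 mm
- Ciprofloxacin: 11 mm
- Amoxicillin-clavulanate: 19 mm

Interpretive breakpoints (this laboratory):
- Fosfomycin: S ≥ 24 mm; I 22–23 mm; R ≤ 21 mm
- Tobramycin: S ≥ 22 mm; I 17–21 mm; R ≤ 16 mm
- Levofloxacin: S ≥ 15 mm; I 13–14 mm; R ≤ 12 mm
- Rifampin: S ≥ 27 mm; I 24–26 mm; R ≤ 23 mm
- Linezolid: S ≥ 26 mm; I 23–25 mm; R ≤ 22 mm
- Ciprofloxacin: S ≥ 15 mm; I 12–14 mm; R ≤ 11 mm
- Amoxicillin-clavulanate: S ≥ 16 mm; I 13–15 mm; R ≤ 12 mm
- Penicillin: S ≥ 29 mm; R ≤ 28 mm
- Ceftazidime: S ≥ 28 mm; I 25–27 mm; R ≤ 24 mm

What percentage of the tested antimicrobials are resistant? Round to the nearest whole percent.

Fosfomycin (15 mm) ≤ 21 mm ⇒ resistant
Tobramycin 20 mm: in 17–21 mm — I
Levofloxacin: 14 mm is in 13–14 mm — I
Rifampin 32 mm: ≥ 27 mm — Susceptible
Linezolid: 19 mm is ≤ 22 mm → R
Ciprofloxacin: 11 mm is ≤ 11 mm ⇒ R
Amoxicillin-clavulanate: 19 mm is ≥ 16 mm — susceptible
Resistant: 3/7

43%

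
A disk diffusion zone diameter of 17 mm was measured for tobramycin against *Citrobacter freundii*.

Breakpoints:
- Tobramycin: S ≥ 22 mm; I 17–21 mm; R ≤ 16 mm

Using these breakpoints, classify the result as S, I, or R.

Tobramycin: 17 mm is in 17–21 mm — intermediate

I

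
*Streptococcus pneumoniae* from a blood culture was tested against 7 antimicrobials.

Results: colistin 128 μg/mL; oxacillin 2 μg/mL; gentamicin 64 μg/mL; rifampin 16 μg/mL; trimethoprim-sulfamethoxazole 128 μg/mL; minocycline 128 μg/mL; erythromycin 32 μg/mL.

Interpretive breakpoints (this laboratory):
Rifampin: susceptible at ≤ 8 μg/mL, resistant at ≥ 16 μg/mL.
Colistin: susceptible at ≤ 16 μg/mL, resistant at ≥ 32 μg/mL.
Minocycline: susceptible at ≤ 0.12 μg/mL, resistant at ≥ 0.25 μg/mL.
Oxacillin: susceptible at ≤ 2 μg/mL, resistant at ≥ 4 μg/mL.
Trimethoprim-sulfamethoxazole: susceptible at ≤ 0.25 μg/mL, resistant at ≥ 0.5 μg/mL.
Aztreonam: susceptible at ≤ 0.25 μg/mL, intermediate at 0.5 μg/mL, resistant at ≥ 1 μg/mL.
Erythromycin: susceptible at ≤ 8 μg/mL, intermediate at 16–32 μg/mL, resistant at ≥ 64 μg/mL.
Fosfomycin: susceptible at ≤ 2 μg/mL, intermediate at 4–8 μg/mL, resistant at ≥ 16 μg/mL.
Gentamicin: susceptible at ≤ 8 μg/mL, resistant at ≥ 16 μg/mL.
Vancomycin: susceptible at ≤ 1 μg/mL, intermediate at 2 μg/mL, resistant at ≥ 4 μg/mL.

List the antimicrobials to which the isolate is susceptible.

Colistin (128 μg/mL) ≥ 32 μg/mL → resistant
Oxacillin: 2 μg/mL is ≤ 2 μg/mL ⇒ Susceptible
Gentamicin (64 μg/mL) ≥ 16 μg/mL ⇒ R
Rifampin 16 μg/mL: ≥ 16 μg/mL → resistant
Trimethoprim-sulfamethoxazole: 128 μg/mL is ≥ 0.5 μg/mL → R
Minocycline (128 μg/mL) ≥ 0.25 μg/mL — Resistant
Erythromycin (32 μg/mL) in 16–32 μg/mL → I

oxacillin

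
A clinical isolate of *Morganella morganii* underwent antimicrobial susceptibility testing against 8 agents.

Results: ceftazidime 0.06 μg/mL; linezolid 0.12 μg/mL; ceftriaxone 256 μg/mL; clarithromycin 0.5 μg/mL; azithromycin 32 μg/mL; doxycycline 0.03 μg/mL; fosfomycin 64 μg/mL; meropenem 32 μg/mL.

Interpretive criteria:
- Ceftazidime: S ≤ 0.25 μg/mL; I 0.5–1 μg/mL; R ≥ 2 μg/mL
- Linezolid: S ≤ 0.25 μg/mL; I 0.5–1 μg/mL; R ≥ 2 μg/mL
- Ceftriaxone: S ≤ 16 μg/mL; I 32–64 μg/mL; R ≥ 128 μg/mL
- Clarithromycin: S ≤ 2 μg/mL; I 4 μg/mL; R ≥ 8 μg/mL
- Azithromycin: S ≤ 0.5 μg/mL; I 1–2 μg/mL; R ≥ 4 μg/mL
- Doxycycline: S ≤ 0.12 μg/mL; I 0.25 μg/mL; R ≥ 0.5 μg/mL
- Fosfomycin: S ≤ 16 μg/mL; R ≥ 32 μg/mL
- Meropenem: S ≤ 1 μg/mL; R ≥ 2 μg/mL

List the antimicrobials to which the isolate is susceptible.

ceftazidime, linezolid, clarithromycin, doxycycline

Ceftazidime: 0.06 μg/mL is ≤ 0.25 μg/mL — susceptible
Linezolid (0.12 μg/mL) ≤ 0.25 μg/mL ⇒ S
Ceftriaxone 256 μg/mL: ≥ 128 μg/mL — resistant
Clarithromycin: 0.5 μg/mL is ≤ 2 μg/mL ⇒ susceptible
Azithromycin: 32 μg/mL is ≥ 4 μg/mL — R
Doxycycline: 0.03 μg/mL is ≤ 0.12 μg/mL → S
Fosfomycin 64 μg/mL: ≥ 32 μg/mL ⇒ R
Meropenem (32 μg/mL) ≥ 2 μg/mL — Resistant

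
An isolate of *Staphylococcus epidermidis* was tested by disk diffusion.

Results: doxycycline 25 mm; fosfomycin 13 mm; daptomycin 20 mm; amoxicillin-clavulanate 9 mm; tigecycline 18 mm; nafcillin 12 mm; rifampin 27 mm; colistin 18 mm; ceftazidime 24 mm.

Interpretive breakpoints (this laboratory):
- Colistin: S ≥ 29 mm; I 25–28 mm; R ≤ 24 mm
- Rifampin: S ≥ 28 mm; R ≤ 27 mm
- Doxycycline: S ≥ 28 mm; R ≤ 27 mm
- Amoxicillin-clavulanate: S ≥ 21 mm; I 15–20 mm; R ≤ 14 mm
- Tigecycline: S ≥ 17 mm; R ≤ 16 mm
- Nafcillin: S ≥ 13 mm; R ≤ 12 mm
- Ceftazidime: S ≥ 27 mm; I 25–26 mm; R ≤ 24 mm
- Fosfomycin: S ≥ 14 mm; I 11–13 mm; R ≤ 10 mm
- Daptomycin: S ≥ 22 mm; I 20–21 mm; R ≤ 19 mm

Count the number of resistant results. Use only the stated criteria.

6

Doxycycline (25 mm) ≤ 27 mm ⇒ R
Fosfomycin (13 mm) in 11–13 mm — intermediate
Daptomycin (20 mm) in 20–21 mm ⇒ intermediate
Amoxicillin-clavulanate (9 mm) ≤ 14 mm — Resistant
Tigecycline 18 mm: ≥ 17 mm — S
Nafcillin (12 mm) ≤ 12 mm — Resistant
Rifampin: 27 mm is ≤ 27 mm — Resistant
Colistin: 18 mm is ≤ 24 mm ⇒ R
Ceftazidime 24 mm: ≤ 24 mm — Resistant
Resistant: 6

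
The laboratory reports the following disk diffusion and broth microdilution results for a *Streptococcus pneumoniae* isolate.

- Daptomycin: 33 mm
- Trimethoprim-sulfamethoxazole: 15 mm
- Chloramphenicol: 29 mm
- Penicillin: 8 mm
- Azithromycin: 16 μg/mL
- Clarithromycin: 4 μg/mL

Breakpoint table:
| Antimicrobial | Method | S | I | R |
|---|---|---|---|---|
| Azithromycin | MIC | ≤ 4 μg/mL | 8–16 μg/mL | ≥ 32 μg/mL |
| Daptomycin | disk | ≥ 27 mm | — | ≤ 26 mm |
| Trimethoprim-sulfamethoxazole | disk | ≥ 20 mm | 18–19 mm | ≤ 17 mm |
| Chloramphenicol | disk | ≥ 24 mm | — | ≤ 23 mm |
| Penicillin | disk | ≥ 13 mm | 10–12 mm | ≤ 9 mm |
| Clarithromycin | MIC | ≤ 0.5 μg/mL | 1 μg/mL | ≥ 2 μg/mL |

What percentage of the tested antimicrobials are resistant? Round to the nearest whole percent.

50%

Daptomycin: 33 mm is ≥ 27 mm ⇒ susceptible
Trimethoprim-sulfamethoxazole: 15 mm is ≤ 17 mm → Resistant
Chloramphenicol 29 mm: ≥ 24 mm → susceptible
Penicillin: 8 mm is ≤ 9 mm → resistant
Azithromycin 16 μg/mL: in 8–16 μg/mL → intermediate
Clarithromycin (4 μg/mL) ≥ 2 μg/mL → resistant
Resistant: 3/6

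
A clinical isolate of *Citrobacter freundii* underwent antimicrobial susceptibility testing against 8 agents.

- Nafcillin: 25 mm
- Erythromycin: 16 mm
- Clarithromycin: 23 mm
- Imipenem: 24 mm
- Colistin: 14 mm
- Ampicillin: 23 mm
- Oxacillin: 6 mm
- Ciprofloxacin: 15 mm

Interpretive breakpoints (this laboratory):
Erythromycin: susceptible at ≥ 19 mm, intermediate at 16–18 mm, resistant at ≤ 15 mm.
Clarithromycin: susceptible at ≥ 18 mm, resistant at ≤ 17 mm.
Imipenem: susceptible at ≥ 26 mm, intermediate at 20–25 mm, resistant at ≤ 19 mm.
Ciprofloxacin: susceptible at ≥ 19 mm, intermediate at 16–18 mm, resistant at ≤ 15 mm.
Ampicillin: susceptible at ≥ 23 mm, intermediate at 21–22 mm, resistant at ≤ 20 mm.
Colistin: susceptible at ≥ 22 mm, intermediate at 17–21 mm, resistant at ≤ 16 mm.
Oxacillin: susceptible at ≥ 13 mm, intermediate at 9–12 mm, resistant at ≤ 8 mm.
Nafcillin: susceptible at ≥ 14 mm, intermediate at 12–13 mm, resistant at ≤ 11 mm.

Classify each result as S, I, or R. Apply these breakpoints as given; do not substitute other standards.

S, I, S, I, R, S, R, R

Nafcillin: 25 mm is ≥ 14 mm ⇒ susceptible
Erythromycin 16 mm: in 16–18 mm → intermediate
Clarithromycin: 23 mm is ≥ 18 mm — S
Imipenem: 24 mm is in 20–25 mm ⇒ intermediate
Colistin (14 mm) ≤ 16 mm — Resistant
Ampicillin (23 mm) ≥ 23 mm → Susceptible
Oxacillin: 6 mm is ≤ 8 mm → R
Ciprofloxacin: 15 mm is ≤ 15 mm → Resistant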